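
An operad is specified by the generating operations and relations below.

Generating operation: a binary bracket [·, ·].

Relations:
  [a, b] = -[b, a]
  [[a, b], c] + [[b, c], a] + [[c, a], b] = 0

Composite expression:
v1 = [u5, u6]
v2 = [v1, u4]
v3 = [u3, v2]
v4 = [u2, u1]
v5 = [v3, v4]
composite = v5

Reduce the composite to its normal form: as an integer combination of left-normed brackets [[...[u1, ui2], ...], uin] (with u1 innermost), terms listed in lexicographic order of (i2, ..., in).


Antisymmetry and Jacobi reduce to u1-anchored left-normed brackets.
Composite bracket: [[u3, [[u5, u6], u4]], [u2, u1]]
Each bracket splits as ab - ba, giving 32 signed words (2^5 = 32).
Only words starting with u1 matter:
  sign of u1u2u3u4u5u6 is -1, so it contributes -[[[[[u1, u2], u3], u4], u5], u6]
  sign of u1u2u3u4u6u5 is +1, so it contributes +[[[[[u1, u2], u3], u4], u6], u5]
  sign of u1u2u3u5u6u4 is +1, so it contributes +[[[[[u1, u2], u3], u5], u6], u4]
  sign of u1u2u3u6u5u4 is -1, so it contributes -[[[[[u1, u2], u3], u6], u5], u4]
  sign of u1u2u4u5u6u3 is +1, so it contributes +[[[[[u1, u2], u4], u5], u6], u3]
  sign of u1u2u4u6u5u3 is -1, so it contributes -[[[[[u1, u2], u4], u6], u5], u3]
  sign of u1u2u5u6u4u3 is -1, so it contributes -[[[[[u1, u2], u5], u6], u4], u3]
  sign of u1u2u6u5u4u3 is +1, so it contributes +[[[[[u1, u2], u6], u5], u4], u3]

-[[[[[u1, u2], u3], u4], u5], u6] + [[[[[u1, u2], u3], u4], u6], u5] + [[[[[u1, u2], u3], u5], u6], u4] - [[[[[u1, u2], u3], u6], u5], u4] + [[[[[u1, u2], u4], u5], u6], u3] - [[[[[u1, u2], u4], u6], u5], u3] - [[[[[u1, u2], u5], u6], u4], u3] + [[[[[u1, u2], u6], u5], u4], u3]


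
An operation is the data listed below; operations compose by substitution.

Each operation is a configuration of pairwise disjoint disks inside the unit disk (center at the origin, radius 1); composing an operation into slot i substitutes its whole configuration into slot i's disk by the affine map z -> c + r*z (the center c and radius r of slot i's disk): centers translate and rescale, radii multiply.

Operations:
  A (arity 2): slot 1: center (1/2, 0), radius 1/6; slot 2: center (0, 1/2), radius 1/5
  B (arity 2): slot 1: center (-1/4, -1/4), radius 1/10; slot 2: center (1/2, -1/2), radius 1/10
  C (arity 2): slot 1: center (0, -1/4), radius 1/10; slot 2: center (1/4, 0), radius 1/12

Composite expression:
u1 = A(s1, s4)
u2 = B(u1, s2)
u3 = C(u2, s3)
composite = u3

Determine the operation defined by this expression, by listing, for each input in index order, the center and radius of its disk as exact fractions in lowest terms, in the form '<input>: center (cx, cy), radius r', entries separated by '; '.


s1: center (-1/50, -11/40), radius 1/600; s2: center (1/20, -3/10), radius 1/100; s3: center (1/4, 0), radius 1/12; s4: center (-1/40, -27/100), radius 1/500

Each s-disk chains the slot maps above it in C; radii multiply.
tracing s1 down its 3-map path: center (-1/50, -11/40), radius 1/600
tracing s4 down its 3-map path: center (-1/40, -27/100), radius 1/500
tracing s2 down its 2-map path: center (1/20, -3/10), radius 1/100
tracing s3 down its 1-map path: center (1/4, 0), radius 1/12


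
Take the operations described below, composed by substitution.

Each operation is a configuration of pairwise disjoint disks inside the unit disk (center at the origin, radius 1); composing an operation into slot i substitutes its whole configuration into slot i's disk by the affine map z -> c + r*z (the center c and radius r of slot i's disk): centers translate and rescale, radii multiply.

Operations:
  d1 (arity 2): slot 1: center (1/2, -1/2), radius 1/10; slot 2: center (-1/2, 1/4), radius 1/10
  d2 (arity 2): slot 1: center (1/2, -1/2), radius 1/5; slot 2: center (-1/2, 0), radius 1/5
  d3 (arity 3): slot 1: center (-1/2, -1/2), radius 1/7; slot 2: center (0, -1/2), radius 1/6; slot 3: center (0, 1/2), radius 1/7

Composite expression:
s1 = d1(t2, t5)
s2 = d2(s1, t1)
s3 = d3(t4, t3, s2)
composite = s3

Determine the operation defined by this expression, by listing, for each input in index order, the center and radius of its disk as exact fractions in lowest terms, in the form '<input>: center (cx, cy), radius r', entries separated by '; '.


t1: center (-1/14, 1/2), radius 1/35; t2: center (3/35, 29/70), radius 1/350; t3: center (0, -1/2), radius 1/6; t4: center (-1/2, -1/2), radius 1/7; t5: center (2/35, 61/140), radius 1/350

Affine substitution under d3: radii multiply and t-centers shift.
t4 passes through 1 substitution, ending at center (-1/2, -1/2), radius 1/7
t3 passes through 1 substitution, ending at center (0, -1/2), radius 1/6
t2 passes through 3 substitutions, ending at center (3/35, 29/70), radius 1/350
t5 passes through 3 substitutions, ending at center (2/35, 61/140), radius 1/350
t1 passes through 2 substitutions, ending at center (-1/14, 1/2), radius 1/35


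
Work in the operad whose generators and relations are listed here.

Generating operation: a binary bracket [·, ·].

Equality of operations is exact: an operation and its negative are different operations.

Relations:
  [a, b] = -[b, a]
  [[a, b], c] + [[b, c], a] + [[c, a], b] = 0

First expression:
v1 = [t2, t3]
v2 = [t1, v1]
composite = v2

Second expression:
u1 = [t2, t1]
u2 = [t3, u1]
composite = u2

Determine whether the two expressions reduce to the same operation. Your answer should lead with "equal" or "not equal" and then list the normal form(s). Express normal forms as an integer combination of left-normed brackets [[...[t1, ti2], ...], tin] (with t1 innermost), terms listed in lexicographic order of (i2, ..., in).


not equal — first [[t1, t2], t3] - [[t1, t3], t2], second [[t1, t2], t3]

Normal form of the first expression: [[t1, t2], t3] - [[t1, t3], t2]
Normal form of the second expression: [[t1, t2], t3]
Different reductions; not equal.


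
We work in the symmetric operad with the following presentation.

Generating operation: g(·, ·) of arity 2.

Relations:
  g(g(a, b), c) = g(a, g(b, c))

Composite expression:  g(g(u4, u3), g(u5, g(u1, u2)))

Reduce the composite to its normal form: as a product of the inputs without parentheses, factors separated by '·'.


u4 · u3 · u5 · u1 · u2


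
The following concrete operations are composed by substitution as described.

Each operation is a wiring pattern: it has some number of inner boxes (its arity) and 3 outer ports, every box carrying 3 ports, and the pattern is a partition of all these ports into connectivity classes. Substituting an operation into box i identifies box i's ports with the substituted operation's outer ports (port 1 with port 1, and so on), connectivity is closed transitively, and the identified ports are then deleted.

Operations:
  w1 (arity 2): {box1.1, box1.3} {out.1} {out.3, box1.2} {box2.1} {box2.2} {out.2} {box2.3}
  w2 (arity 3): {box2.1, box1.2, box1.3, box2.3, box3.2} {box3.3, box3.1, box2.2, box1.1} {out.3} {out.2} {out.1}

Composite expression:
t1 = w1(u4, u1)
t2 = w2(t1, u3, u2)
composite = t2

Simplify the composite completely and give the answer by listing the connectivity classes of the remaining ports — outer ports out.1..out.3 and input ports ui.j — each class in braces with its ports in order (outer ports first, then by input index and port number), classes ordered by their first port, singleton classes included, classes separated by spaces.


After gluing at w2, chains via deleted ports link the u-ports.
stage w1: inputs (u4, u1), connectivity {out.1} {out.2} {out.3, u4.2} {u1.1} {u1.2} {u1.3} {u4.1, u4.3}, out.j its boundary
stage w2: inputs (u4, u1, u3, u2), connectivity {out.1} {out.2} {out.3} {u1.1} {u1.2} {u1.3} {u2.1, u2.3, u3.2} {u2.2, u3.1, u3.3, u4.2} {u4.1, u4.3}, out.j its boundary

{out.1} {out.2} {out.3} {u1.1} {u1.2} {u1.3} {u2.1, u2.3, u3.2} {u2.2, u3.1, u3.3, u4.2} {u4.1, u4.3}


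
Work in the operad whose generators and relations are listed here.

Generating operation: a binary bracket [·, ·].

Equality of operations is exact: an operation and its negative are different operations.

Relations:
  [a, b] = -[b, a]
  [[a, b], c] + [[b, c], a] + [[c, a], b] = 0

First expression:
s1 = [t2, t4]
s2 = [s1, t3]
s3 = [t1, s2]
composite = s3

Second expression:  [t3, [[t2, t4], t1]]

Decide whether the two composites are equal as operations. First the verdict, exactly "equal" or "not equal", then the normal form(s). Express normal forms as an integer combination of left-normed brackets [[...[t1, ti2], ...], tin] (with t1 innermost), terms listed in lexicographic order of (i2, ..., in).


not equal; first: [[[t1, t2], t4], t3] - [[[t1, t3], t2], t4] + [[[t1, t3], t4], t2] - [[[t1, t4], t2], t3]; second: [[[t1, t2], t4], t3] - [[[t1, t4], t2], t3]

Normal form of the first expression: [[[t1, t2], t4], t3] - [[[t1, t3], t2], t4] + [[[t1, t3], t4], t2] - [[[t1, t4], t2], t3]
Normal form of the second expression: [[[t1, t2], t4], t3] - [[[t1, t4], t2], t3]
Distinct normal forms: not equal.


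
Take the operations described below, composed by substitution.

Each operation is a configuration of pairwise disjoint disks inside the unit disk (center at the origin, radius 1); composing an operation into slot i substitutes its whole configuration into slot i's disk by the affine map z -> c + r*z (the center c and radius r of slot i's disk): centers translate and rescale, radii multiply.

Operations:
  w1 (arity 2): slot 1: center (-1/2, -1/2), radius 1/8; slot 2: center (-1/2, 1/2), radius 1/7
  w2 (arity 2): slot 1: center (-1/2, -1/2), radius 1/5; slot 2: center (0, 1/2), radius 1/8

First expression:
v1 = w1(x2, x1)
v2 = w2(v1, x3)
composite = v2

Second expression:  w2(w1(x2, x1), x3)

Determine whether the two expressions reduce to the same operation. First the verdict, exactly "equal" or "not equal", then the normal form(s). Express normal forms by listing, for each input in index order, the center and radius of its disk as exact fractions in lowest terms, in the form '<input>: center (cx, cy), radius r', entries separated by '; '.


equal — both sides give x1: center (-3/5, -2/5), radius 1/35; x2: center (-3/5, -3/5), radius 1/40; x3: center (0, 1/2), radius 1/8

The first expression reduces to x1: center (-3/5, -2/5), radius 1/35; x2: center (-3/5, -3/5), radius 1/40; x3: center (0, 1/2), radius 1/8
The second expression reduces to x1: center (-3/5, -2/5), radius 1/35; x2: center (-3/5, -3/5), radius 1/40; x3: center (0, 1/2), radius 1/8
The normal forms match — equal.


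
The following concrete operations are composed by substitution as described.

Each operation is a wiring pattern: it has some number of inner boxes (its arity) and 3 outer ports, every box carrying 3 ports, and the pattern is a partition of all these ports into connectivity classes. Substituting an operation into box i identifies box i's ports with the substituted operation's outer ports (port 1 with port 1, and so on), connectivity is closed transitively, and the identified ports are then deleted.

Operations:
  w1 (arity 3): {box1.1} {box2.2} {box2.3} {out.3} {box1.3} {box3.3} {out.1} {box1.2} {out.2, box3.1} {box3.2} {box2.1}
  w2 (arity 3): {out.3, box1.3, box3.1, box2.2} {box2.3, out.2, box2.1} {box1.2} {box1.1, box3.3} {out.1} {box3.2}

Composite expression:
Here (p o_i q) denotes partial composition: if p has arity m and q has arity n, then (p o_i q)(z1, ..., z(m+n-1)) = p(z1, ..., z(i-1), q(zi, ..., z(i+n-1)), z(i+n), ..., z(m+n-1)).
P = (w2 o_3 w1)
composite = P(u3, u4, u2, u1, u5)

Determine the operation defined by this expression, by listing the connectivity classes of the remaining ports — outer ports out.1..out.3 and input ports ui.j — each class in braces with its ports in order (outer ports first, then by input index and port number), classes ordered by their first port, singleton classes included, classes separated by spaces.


{out.1} {out.2, u4.1, u4.3} {out.3, u3.3, u4.2} {u1.1} {u1.2} {u1.3} {u2.1} {u2.2} {u2.3} {u3.1} {u3.2} {u5.1} {u5.2} {u5.3}

Reachability decides: close wires over w2-identified ports.
after w1, the pattern on (u2, u1, u5) reads {out.1} {out.2, u5.1} {out.3} {u1.1} {u1.2} {u1.3} {u2.1} {u2.2} {u2.3} {u5.2} {u5.3} (out.j = its outer ports)
after w2, the pattern on (u3, u4, u2, u1, u5) reads {out.1} {out.2, u4.1, u4.3} {out.3, u3.3, u4.2} {u1.1} {u1.2} {u1.3} {u2.1} {u2.2} {u2.3} {u3.1} {u3.2} {u5.1} {u5.2} {u5.3} (out.j = its outer ports)


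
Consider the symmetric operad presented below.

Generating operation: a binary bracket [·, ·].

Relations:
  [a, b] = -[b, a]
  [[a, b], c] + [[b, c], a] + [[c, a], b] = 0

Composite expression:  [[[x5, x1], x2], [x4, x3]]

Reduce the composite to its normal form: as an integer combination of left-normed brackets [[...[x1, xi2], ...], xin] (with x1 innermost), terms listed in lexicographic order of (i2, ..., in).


In the tensor algebra, words opening x1 carry the x1-anchored form.
Composite bracket: [[[x5, x1], x2], [x4, x3]]
Expanding via [a, b] = ab - ba: 16 signed words (2^4 = 16).
Coefficients come from the x1-initial words:
  from x1x5x2x3x4, sign +1: term +[[[[x1, x5], x2], x3], x4]
  from x1x5x2x4x3, sign -1: term -[[[[x1, x5], x2], x4], x3]

[[[[x1, x5], x2], x3], x4] - [[[[x1, x5], x2], x4], x3]


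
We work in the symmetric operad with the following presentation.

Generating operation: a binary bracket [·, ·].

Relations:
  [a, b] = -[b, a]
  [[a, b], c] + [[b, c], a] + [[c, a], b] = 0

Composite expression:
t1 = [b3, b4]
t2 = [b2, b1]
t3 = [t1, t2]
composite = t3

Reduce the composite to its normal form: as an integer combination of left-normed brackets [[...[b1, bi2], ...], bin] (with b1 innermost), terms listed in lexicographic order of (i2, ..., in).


[[[b1, b2], b3], b4] - [[[b1, b2], b4], b3]

A multilinear Lie element is pinned by b1-initial words (b1 innermost).
Composite bracket: [[b3, b4], [b2, b1]]
The bracket unfolds into 8 signed words via [a, b] = ab - ba (2^3 = 8).
Collect the words opening with b1:
  sign of b1b2b3b4 is +1, so it contributes +[[[b1, b2], b3], b4]
  sign of b1b2b4b3 is -1, so it contributes -[[[b1, b2], b4], b3]


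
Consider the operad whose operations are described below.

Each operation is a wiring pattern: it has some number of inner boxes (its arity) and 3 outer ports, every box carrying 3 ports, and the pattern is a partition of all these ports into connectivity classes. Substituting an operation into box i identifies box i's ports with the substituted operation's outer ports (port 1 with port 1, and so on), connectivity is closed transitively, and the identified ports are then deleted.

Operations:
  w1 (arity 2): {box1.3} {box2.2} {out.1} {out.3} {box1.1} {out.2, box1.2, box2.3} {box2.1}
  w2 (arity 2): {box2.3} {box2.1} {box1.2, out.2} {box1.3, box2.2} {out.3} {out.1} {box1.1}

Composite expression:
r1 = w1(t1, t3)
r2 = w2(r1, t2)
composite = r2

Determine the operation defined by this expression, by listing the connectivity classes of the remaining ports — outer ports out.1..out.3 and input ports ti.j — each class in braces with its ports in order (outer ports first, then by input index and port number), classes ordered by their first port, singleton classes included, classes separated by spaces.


{out.1} {out.2, t1.2, t3.3} {out.3} {t1.1} {t1.3} {t2.1} {t2.2} {t2.3} {t3.1} {t3.2}

Reachability decides: close wires over w2-identified ports.
composing w1 on (t1, t3), with out.j its own outer ports: {out.1} {out.2, t1.2, t3.3} {out.3} {t1.1} {t1.3} {t3.1} {t3.2}
composing w2 on (t1, t3, t2), with out.j its own outer ports: {out.1} {out.2, t1.2, t3.3} {out.3} {t1.1} {t1.3} {t2.1} {t2.2} {t2.3} {t3.1} {t3.2}


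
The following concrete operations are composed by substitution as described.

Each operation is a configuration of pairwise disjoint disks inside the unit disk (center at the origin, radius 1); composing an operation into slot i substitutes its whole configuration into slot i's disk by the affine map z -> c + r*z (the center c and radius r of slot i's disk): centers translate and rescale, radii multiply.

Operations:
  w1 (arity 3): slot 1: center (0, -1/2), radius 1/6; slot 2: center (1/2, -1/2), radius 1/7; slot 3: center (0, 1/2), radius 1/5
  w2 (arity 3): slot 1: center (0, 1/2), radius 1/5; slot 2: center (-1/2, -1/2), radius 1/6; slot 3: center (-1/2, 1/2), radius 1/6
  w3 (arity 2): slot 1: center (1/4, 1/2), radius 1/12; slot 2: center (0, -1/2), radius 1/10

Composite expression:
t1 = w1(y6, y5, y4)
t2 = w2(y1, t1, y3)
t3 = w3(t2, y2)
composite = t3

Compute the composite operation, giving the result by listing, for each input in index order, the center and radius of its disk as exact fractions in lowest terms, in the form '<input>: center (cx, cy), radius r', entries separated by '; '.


y1: center (1/4, 13/24), radius 1/60; y2: center (0, -1/2), radius 1/10; y3: center (5/24, 13/24), radius 1/72; y4: center (5/24, 67/144), radius 1/360; y5: center (31/144, 65/144), radius 1/504; y6: center (5/24, 65/144), radius 1/432

Only the slot chain above each y matters under w3; compose those maps.
y1 passes through 2 substitutions, ending at center (1/4, 13/24), radius 1/60
y6 passes through 3 substitutions, ending at center (5/24, 65/144), radius 1/432
y5 passes through 3 substitutions, ending at center (31/144, 65/144), radius 1/504
y4 passes through 3 substitutions, ending at center (5/24, 67/144), radius 1/360
y3 passes through 2 substitutions, ending at center (5/24, 13/24), radius 1/72
y2 passes through 1 substitution, ending at center (0, -1/2), radius 1/10


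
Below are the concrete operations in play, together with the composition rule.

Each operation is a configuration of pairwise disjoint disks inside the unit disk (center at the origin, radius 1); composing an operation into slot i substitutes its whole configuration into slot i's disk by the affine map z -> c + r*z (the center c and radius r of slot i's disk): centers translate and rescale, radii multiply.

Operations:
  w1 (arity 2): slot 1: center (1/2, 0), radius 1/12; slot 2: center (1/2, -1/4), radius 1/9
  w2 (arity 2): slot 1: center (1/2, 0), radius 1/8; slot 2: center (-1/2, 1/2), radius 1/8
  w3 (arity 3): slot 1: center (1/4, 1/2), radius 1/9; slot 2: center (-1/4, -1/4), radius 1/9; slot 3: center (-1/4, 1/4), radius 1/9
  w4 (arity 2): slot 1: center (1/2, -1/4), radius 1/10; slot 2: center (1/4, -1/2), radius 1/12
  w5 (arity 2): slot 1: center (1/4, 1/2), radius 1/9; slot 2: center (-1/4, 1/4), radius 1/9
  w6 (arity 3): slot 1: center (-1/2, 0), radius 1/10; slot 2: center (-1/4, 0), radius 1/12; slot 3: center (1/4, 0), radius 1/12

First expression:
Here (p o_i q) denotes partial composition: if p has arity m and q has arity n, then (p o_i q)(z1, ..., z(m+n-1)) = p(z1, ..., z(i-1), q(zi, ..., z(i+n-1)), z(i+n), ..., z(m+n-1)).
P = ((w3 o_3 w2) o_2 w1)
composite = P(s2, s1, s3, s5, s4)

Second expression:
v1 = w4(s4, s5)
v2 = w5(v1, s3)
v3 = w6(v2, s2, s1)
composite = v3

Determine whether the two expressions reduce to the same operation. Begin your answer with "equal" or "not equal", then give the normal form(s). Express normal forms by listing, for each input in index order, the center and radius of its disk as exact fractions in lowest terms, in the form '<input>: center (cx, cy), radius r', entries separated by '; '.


not equal; the first gives s1: center (-7/36, -1/4), radius 1/108; s2: center (1/4, 1/2), radius 1/9; s3: center (-7/36, -5/18), radius 1/81; s4: center (-11/36, 11/36), radius 1/72; s5: center (-7/36, 1/4), radius 1/72 and the second s1: center (1/4, 0), radius 1/12; s2: center (-1/4, 0), radius 1/12; s3: center (-21/40, 1/40), radius 1/90; s4: center (-169/360, 17/360), radius 1/900; s5: center (-17/36, 2/45), radius 1/1080

The first expression reduces to s1: center (-7/36, -1/4), radius 1/108; s2: center (1/4, 1/2), radius 1/9; s3: center (-7/36, -5/18), radius 1/81; s4: center (-11/36, 11/36), radius 1/72; s5: center (-7/36, 1/4), radius 1/72
The second expression reduces to s1: center (1/4, 0), radius 1/12; s2: center (-1/4, 0), radius 1/12; s3: center (-21/40, 1/40), radius 1/90; s4: center (-169/360, 17/360), radius 1/900; s5: center (-17/36, 2/45), radius 1/1080
No match — not equal.


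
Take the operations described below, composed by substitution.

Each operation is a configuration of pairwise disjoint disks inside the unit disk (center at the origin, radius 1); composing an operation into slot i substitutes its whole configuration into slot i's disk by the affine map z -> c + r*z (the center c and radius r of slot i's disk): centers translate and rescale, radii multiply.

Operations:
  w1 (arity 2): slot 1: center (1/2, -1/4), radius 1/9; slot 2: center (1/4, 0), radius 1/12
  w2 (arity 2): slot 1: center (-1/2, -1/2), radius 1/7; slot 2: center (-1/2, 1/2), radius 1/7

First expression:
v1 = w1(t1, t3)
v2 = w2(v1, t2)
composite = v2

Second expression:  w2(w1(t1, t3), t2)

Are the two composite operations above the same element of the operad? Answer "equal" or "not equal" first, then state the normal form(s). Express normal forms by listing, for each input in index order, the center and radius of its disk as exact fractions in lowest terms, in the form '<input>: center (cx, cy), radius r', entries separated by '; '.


equal: each reduces to t1: center (-3/7, -15/28), radius 1/63; t2: center (-1/2, 1/2), radius 1/7; t3: center (-13/28, -1/2), radius 1/84

Normal form of the first expression: t1: center (-3/7, -15/28), radius 1/63; t2: center (-1/2, 1/2), radius 1/7; t3: center (-13/28, -1/2), radius 1/84
Normal form of the second expression: t1: center (-3/7, -15/28), radius 1/63; t2: center (-1/2, 1/2), radius 1/7; t3: center (-13/28, -1/2), radius 1/84
One common form — equal.


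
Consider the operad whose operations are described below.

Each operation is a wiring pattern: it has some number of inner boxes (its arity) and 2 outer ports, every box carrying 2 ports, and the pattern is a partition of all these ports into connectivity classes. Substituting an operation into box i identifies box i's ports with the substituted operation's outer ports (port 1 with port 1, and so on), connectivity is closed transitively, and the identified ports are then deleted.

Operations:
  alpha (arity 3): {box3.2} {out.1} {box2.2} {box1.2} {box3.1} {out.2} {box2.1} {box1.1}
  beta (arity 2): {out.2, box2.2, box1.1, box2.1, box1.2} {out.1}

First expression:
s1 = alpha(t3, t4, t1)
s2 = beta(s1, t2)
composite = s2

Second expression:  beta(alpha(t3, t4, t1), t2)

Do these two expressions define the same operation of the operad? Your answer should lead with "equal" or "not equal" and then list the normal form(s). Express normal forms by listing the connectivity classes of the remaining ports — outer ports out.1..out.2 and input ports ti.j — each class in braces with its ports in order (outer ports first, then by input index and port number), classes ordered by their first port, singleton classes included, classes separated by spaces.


Reducing the first expression gives {out.1} {out.2, t2.1, t2.2} {t1.1} {t1.2} {t3.1} {t3.2} {t4.1} {t4.2}
Reducing the second expression gives {out.1} {out.2, t2.1, t2.2} {t1.1} {t1.2} {t3.1} {t3.2} {t4.1} {t4.2}
The forms coincide; equal.

equal — both sides give {out.1} {out.2, t2.1, t2.2} {t1.1} {t1.2} {t3.1} {t3.2} {t4.1} {t4.2}


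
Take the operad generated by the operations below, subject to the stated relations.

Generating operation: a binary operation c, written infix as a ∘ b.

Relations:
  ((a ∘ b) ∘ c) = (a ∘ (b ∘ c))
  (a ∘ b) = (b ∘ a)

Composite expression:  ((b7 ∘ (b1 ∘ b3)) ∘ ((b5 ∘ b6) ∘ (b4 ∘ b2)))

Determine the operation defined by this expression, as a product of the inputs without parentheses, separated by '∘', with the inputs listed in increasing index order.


b1 ∘ b2 ∘ b3 ∘ b4 ∘ b5 ∘ b6 ∘ b7

Any arrangement under c is one operation, so sort the b-inputs.
(b1 ∘ b3) spells out as b1 ∘ b3
(b7 ∘ (b1 ∘ b3)) spells out as b7 ∘ b1 ∘ b3
(b5 ∘ b6) spells out as b5 ∘ b6
(b4 ∘ b2) spells out as b4 ∘ b2
((b5 ∘ b6) ∘ (b4 ∘ b2)) spells out as b5 ∘ b6 ∘ b4 ∘ b2
((b7 ∘ (b1 ∘ b3)) ∘ ((b5 ∘ b6) ∘ (b4 ∘ b2))) spells out as b7 ∘ b1 ∘ b3 ∘ b5 ∘ b6 ∘ b4 ∘ b2
putting the inputs in ascending order: b1 ∘ b2 ∘ b3 ∘ b4 ∘ b5 ∘ b6 ∘ b7


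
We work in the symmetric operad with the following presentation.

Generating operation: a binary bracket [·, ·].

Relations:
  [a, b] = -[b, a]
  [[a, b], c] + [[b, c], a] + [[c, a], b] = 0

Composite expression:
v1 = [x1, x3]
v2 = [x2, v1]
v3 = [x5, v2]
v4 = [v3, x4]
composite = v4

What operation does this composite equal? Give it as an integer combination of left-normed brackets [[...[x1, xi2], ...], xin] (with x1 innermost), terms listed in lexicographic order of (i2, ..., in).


[[[[x1, x3], x2], x5], x4]


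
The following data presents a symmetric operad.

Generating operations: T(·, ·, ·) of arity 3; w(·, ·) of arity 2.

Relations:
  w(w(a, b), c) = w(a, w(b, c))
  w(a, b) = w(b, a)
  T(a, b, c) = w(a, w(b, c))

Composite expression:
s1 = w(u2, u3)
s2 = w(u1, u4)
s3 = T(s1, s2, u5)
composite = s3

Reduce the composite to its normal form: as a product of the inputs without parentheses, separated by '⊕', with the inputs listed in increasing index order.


u1 ⊕ u2 ⊕ u3 ⊕ u4 ⊕ u5


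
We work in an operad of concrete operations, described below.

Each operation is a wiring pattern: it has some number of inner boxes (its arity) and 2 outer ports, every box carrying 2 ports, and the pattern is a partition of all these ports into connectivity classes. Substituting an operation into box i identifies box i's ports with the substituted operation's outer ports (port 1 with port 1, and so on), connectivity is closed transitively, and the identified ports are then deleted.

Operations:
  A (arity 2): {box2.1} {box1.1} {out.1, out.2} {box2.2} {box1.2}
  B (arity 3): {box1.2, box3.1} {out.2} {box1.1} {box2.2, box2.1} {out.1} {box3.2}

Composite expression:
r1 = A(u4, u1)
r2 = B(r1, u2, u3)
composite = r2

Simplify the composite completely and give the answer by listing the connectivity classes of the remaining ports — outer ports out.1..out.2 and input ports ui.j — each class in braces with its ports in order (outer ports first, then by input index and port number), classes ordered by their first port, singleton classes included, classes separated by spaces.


{out.1} {out.2} {u1.1} {u1.2} {u2.1, u2.2} {u3.1} {u3.2} {u4.1} {u4.2}

Two ports join when wires chain via B-identified ports.
after A, the pattern on (u4, u1) reads {out.1, out.2} {u1.1} {u1.2} {u4.1} {u4.2} (out.j = its outer ports)
after B, the pattern on (u4, u1, u2, u3) reads {out.1} {out.2} {u1.1} {u1.2} {u2.1, u2.2} {u3.1} {u3.2} {u4.1} {u4.2} (out.j = its outer ports)


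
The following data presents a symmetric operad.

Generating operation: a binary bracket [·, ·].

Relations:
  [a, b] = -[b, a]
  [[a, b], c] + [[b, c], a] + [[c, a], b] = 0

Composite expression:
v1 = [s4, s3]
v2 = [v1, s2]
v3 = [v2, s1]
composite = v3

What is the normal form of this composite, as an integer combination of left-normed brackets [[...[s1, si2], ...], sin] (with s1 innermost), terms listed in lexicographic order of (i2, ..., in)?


-[[[s1, s2], s3], s4] + [[[s1, s2], s4], s3] + [[[s1, s3], s4], s2] - [[[s1, s4], s3], s2]


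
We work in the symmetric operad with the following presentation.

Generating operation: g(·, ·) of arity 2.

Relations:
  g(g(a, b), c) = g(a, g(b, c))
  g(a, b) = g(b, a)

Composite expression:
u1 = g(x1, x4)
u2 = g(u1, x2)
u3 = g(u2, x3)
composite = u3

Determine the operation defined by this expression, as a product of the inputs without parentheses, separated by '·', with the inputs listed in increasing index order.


x1 · x2 · x3 · x4

Shape and order are irrelevant to g; the x-input set decides.
g(x1, x4) reduces to x1 · x4
g(g(x1, x4), x2) reduces to x1 · x4 · x2
g(g(g(x1, x4), x2), x3) reduces to x1 · x4 · x2 · x3
sorting the factors by input index: x1 · x2 · x3 · x4


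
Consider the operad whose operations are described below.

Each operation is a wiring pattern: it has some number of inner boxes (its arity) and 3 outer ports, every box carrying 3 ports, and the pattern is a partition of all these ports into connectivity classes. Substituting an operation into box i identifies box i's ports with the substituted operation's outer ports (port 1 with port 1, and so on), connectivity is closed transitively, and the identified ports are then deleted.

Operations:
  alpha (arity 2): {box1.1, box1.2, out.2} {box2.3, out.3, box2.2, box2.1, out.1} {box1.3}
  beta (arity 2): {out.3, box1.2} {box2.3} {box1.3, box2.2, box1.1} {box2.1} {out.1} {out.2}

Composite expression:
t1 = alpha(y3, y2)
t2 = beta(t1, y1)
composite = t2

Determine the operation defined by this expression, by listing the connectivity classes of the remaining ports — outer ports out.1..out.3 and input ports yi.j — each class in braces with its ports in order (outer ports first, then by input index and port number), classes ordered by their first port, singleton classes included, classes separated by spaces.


Two ports join when wires chain via beta-identified ports.
alpha over (y3, y2) gives {out.1, out.3, y2.1, y2.2, y2.3} {out.2, y3.1, y3.2} {y3.3}, out.j being that stage's outer ports
beta over (y3, y2, y1) gives {out.1} {out.2} {out.3, y3.1, y3.2} {y1.1} {y1.2, y2.1, y2.2, y2.3} {y1.3} {y3.3}, out.j being that stage's outer ports

{out.1} {out.2} {out.3, y3.1, y3.2} {y1.1} {y1.2, y2.1, y2.2, y2.3} {y1.3} {y3.3}


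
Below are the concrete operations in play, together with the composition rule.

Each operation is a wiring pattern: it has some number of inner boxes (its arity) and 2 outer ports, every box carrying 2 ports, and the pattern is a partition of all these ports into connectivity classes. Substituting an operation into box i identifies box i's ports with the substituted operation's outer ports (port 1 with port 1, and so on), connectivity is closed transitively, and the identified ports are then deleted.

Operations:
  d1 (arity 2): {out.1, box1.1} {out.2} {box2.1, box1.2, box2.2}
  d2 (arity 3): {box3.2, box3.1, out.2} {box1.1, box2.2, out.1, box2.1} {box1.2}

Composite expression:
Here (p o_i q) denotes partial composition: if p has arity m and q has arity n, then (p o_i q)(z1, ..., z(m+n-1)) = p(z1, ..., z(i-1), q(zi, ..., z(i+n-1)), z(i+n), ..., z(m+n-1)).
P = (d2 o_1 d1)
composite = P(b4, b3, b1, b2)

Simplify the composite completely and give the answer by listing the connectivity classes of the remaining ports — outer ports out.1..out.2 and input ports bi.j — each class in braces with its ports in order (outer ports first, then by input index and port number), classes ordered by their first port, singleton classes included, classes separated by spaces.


{out.1, b1.1, b1.2, b4.1} {out.2, b2.1, b2.2} {b3.1, b3.2, b4.2}

Substituting into d2 glues patterns; closure does the rest.
stage d1: inputs (b4, b3), connectivity {out.1, b4.1} {out.2} {b3.1, b3.2, b4.2}, out.j its boundary
stage d2: inputs (b4, b3, b1, b2), connectivity {out.1, b1.1, b1.2, b4.1} {out.2, b2.1, b2.2} {b3.1, b3.2, b4.2}, out.j its boundary


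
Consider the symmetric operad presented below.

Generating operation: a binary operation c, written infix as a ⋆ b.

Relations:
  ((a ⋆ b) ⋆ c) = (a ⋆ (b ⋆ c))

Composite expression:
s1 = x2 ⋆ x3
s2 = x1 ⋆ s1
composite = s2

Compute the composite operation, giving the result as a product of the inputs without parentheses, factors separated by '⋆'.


x1 ⋆ x2 ⋆ x3

Key point: c is associative — brackets drop, the x-order remains.
(x2 ⋆ x3) reduces to x2 ⋆ x3
(x1 ⋆ (x2 ⋆ x3)) reduces to x1 ⋆ x2 ⋆ x3


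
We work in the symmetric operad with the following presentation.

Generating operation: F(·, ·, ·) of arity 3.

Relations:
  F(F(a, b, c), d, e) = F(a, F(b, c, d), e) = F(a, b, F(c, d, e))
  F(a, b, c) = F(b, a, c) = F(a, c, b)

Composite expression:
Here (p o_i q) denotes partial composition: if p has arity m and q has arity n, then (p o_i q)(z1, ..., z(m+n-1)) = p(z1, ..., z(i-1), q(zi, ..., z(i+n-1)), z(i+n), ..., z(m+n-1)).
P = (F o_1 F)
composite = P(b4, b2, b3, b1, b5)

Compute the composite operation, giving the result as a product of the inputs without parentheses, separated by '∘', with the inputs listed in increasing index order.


Key point: F commutes, so take the b-inputs in any fixed order.
F(b4, b2, b3) spells out as b4 ∘ b2 ∘ b3
F(F(b4, b2, b3), b1, b5) spells out as b4 ∘ b2 ∘ b3 ∘ b1 ∘ b5
putting the inputs in ascending order: b1 ∘ b2 ∘ b3 ∘ b4 ∘ b5

b1 ∘ b2 ∘ b3 ∘ b4 ∘ b5


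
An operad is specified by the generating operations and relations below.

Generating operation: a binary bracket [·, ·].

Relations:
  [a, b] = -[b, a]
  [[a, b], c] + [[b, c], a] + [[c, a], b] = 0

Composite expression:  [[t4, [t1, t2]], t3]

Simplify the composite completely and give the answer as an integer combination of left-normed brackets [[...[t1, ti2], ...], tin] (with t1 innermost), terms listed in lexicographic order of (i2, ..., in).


-[[[t1, t2], t4], t3]

Antisymmetry and Jacobi reduce to t1-anchored left-normed brackets.
Composite bracket: [[t4, [t1, t2]], t3]
Under [a, b] = ab - ba we get 8 signed associative words (2^3 = 8).
Coefficients come from the t1-initial words:
  word t1t2t4t3 has sign -1, contributing -[[[t1, t2], t4], t3]


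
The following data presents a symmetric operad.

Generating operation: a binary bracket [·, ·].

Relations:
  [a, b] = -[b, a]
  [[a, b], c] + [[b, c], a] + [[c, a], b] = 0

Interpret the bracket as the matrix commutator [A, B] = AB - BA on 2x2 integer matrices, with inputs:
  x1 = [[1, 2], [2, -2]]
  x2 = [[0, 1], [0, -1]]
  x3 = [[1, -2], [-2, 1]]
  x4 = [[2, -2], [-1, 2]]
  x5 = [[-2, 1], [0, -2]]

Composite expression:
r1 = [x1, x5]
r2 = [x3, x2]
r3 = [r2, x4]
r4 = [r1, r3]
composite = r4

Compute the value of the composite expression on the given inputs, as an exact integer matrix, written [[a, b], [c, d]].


[x1, x5] = [[-2, 3], [0, 2]]
[x3, x2] = [[2, 2], [-2, -2]]
[[x3, x2], x4] = [[-6, -8], [4, 6]]
[[x1, x5], [[x3, x2], x4]] = [[12, 68], [16, -12]]

[[12, 68], [16, -12]]


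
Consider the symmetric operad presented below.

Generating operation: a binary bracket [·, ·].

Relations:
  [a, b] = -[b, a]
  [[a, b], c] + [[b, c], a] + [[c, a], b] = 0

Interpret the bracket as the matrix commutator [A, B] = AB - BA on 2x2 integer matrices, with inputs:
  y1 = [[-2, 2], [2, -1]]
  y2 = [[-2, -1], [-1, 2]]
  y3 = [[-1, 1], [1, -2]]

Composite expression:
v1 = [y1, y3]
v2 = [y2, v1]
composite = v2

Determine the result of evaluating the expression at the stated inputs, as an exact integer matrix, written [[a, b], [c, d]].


[[-6, 12], [12, 6]]

[y1, y3] = [[0, -3], [3, 0]]
[y2, [y1, y3]] = [[-6, 12], [12, 6]]


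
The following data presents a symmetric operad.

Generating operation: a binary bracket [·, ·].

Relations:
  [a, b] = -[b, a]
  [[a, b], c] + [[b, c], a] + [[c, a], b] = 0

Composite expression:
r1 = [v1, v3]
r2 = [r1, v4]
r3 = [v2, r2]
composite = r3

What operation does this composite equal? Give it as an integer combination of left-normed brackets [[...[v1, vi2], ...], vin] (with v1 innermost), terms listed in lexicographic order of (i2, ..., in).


-[[[v1, v3], v4], v2]

In the tensor algebra, words opening v1 carry the v1-anchored form.
Composite bracket: [v2, [[v1, v3], v4]]
The bracket unfolds into 8 signed words via [a, b] = ab - ba (2^3 = 8).
Keep just the words that open with v1:
  sign of v1v3v4v2 is -1, so it contributes -[[[v1, v3], v4], v2]


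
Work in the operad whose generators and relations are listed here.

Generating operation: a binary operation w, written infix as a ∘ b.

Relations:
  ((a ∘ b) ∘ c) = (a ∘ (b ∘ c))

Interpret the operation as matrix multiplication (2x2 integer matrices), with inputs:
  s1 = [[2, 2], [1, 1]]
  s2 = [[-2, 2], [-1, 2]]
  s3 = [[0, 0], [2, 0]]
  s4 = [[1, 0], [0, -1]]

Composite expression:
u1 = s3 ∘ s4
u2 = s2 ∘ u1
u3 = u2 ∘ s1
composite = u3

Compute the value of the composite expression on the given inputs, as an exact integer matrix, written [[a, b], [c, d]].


[[8, 8], [8, 8]]

(s3 ∘ s4) = [[0, 0], [2, 0]]
(s2 ∘ (s3 ∘ s4)) = [[4, 0], [4, 0]]
((s2 ∘ (s3 ∘ s4)) ∘ s1) = [[8, 8], [8, 8]]


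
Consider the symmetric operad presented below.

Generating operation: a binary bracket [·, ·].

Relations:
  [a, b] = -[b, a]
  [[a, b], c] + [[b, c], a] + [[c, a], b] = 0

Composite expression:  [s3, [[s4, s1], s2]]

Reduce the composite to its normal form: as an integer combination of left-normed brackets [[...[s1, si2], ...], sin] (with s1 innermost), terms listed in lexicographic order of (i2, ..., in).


Antisymmetry and Jacobi reduce to s1-anchored left-normed brackets.
Composite bracket: [s3, [[s4, s1], s2]]
Under [a, b] = ab - ba we get 8 signed associative words (2^3 = 8).
Only words starting with s1 matter:
  from s1s4s2s3, sign +1: term +[[[s1, s4], s2], s3]

[[[s1, s4], s2], s3]


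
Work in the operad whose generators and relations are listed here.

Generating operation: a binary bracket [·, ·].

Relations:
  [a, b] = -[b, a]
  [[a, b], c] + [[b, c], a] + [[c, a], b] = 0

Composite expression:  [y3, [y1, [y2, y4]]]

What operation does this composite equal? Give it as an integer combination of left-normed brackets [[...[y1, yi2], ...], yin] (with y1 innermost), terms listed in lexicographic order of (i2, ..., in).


-[[[y1, y2], y4], y3] + [[[y1, y4], y2], y3]

Left-normed coefficients sit on the y1-initial expansion words.
Composite bracket: [y3, [y1, [y2, y4]]]
Under [a, b] = ab - ba we get 8 signed associative words (2^3 = 8).
Keep just the words that open with y1:
  word y1y2y4y3 has sign -1, contributing -[[[y1, y2], y4], y3]
  word y1y4y2y3 has sign +1, contributing +[[[y1, y4], y2], y3]


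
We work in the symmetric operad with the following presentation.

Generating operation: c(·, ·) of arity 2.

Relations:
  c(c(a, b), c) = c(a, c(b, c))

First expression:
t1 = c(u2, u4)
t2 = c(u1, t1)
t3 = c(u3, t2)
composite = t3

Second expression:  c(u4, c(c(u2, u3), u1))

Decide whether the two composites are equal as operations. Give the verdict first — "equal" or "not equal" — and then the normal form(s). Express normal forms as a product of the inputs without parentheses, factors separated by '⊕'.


not equal: they reduce to u3 ⊕ u1 ⊕ u2 ⊕ u4 and u4 ⊕ u2 ⊕ u3 ⊕ u1


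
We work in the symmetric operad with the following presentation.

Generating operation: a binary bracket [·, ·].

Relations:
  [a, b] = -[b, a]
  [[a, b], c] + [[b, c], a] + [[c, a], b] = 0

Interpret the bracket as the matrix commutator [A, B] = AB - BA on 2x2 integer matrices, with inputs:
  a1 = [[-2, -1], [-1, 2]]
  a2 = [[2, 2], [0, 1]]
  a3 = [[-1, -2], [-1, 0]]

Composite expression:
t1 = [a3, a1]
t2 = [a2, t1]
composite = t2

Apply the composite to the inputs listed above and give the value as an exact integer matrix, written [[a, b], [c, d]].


[a3, a1] = [[1, -7], [3, -1]]
[a2, [a3, a1]] = [[6, -11], [-3, -6]]

[[6, -11], [-3, -6]]


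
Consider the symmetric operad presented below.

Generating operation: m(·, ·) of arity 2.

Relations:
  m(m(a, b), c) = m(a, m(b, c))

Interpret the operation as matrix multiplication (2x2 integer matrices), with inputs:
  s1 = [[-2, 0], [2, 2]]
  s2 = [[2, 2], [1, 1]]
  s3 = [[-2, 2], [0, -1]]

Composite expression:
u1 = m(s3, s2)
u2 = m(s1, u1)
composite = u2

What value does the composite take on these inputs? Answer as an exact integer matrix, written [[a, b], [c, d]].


[[4, 4], [-6, -6]]


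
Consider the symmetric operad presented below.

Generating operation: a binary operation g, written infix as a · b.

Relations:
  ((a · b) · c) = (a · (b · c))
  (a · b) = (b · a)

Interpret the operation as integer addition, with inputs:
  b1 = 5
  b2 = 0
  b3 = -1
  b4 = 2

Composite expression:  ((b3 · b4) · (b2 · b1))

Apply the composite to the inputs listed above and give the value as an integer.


6

(b3 · b4) = 1
(b2 · b1) = 5
((b3 · b4) · (b2 · b1)) = 6


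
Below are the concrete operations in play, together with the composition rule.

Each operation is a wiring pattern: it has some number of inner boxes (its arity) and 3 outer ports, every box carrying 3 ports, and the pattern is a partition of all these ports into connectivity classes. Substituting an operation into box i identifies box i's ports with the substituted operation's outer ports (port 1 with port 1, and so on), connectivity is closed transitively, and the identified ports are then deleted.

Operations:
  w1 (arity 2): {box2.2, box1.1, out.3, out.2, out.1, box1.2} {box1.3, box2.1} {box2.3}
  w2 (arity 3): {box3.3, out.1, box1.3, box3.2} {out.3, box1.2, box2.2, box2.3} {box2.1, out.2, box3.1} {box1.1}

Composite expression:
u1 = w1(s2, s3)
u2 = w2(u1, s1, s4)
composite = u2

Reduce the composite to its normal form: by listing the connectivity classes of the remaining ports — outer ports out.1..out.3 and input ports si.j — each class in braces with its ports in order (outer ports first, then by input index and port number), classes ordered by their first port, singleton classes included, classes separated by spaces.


{out.1, out.3, s1.2, s1.3, s2.1, s2.2, s3.2, s4.2, s4.3} {out.2, s1.1, s4.1} {s2.3, s3.1} {s3.3}

Connectivity passes through glued w2-boundaries; trace each wire chain.
the subtree at w1 composes to {out.1, out.2, out.3, s2.1, s2.2, s3.2} {s2.3, s3.1} {s3.3} on (s2, s3); out.j = own outer ports
the subtree at w2 composes to {out.1, out.3, s1.2, s1.3, s2.1, s2.2, s3.2, s4.2, s4.3} {out.2, s1.1, s4.1} {s2.3, s3.1} {s3.3} on (s2, s3, s1, s4); out.j = own outer ports
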